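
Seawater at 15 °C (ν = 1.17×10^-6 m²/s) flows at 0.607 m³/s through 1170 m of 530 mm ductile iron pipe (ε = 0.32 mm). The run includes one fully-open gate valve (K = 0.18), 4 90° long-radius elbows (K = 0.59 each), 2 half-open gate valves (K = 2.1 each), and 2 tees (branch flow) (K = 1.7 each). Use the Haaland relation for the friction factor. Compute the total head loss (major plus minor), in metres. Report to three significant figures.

H_L ≈ 19.1 m

V = 4Q/(πD²) = 2.751 m/s; V²/2g = 0.3858 m
Re = 1.25×10^6, ε/D = 6.04×10^-4 → f = 0.01777 (Haaland)
Major: h_f = f(L/D)·V²/2g = 0.01777·2208·0.3858 = 15.14 m
Minor: ΣK = 10.1; h_m = ΣK·V²/2g = 3.912 m
Total H_L = 15.14 + 3.912 = 19.05 m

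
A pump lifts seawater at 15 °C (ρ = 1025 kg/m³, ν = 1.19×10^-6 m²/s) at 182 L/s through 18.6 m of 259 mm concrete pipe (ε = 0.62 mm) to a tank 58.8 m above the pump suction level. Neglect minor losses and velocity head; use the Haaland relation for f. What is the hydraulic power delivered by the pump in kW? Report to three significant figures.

P_hyd ≈ 110 kW

V = 4Q/(πD²) = 3.454 m/s; Re = 7.52×10^5; ε/D = 0.00239; f = 0.02482
h_f = f(L/D)V²/2g = 1.084 m
Total head H = z + h_f = 58.8 + 1.084 = 59.88 m
P_hyd = ρgQH = 1025·9.81·0.182·59.88 = 109.6 kW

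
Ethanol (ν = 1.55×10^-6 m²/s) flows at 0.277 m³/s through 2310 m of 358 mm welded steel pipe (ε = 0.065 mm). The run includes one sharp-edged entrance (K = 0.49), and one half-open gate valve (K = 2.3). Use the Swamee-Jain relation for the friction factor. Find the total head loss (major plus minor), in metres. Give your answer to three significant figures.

H_L ≈ 38.5 m

V = 4Q/(πD²) = 2.752 m/s; V²/2g = 0.3860 m
Re = 6.36×10^5, ε/D = 1.82×10^-4 → f = 0.01503 (Swamee-Jain)
Major: h_f = f(L/D)·V²/2g = 0.01503·6453·0.3860 = 37.43 m
Minor: ΣK = 2.79; h_m = ΣK·V²/2g = 1.077 m
Total H_L = 37.43 + 1.077 = 38.50 m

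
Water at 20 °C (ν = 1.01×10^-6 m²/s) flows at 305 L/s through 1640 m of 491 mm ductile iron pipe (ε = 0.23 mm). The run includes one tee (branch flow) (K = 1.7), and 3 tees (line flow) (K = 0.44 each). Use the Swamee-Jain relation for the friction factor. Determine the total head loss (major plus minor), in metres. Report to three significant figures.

V = 4Q/(πD²) = 1.611 m/s; V²/2g = 0.1322 m
Re = 7.83×10^5, ε/D = 4.68×10^-4 → f = 0.01723 (Swamee-Jain)
Major: h_f = f(L/D)·V²/2g = 0.01723·3340·0.1322 = 7.610 m
Minor: ΣK = 3.02; h_m = ΣK·V²/2g = 0.3994 m
Total H_L = 7.610 + 0.3994 = 8.009 m

H_L ≈ 8.01 m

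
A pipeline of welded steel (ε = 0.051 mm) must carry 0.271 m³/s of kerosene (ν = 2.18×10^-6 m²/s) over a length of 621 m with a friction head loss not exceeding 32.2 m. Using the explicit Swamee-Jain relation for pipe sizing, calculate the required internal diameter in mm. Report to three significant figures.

Swamee-Jain (Type III): D = 0.66·[ε^1.25·(LQ²/(gh_f))^4.75 + ν·Q^9.4·(L/(gh_f))^5.2]^0.04
LQ²/(gh_f) = 0.1444; L/(gh_f) = 1.966
Term 1 = ε^1.25·(…)^4.75 = 4.39×10^-10; Term 2 = ν·Q^9.4·(…)^5.2 = 3.43×10^-10
D = 0.66·(4.39×10^-10 + 3.43×10^-10)^0.04 = 0.2853 m = 285 mm
Check: V = 4.24 m/s, Re = 5.55×10^5, f = 0.01517, h_f = 30.3 m ≈ 32.2 m ✓

D ≈ 285 mm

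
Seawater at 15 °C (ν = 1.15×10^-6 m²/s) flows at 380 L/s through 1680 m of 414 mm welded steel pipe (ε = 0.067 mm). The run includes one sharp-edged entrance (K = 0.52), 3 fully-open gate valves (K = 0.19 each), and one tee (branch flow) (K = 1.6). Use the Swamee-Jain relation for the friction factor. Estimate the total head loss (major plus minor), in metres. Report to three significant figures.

V = 4Q/(πD²) = 2.823 m/s; V²/2g = 0.4062 m
Re = 1.02×10^6, ε/D = 1.62×10^-4 → f = 0.01432 (Swamee-Jain)
Major: h_f = f(L/D)·V²/2g = 0.01432·4058·0.4062 = 23.60 m
Minor: ΣK = 2.69; h_m = ΣK·V²/2g = 1.093 m
Total H_L = 23.60 + 1.093 = 24.69 m

H_L ≈ 24.7 m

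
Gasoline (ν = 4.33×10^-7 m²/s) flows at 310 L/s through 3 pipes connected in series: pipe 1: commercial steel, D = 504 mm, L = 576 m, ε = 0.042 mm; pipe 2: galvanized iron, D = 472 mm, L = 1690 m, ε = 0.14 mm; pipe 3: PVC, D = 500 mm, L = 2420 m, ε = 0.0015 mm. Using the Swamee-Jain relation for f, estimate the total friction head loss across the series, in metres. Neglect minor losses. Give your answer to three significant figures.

Pipe 1: V = 1.554 m/s, Re = 1.81×10^6, ε/D = 8.33×10^-5, f = 0.01266, h_1 = f(L/D)V²/2g = 1.780 m
Pipe 2: V = 1.772 m/s, Re = 1.93×10^6, ε/D = 2.97×10^-4, f = 0.01537, h_2 = f(L/D)V²/2g = 8.807 m
Pipe 3: V = 1.579 m/s, Re = 1.82×10^6, ε/D = 3.00×10^-6, f = 0.01063, h_3 = f(L/D)V²/2g = 6.535 m
Series → Q common, losses add: H = Σh = 17.12 m

H ≈ 17.1 m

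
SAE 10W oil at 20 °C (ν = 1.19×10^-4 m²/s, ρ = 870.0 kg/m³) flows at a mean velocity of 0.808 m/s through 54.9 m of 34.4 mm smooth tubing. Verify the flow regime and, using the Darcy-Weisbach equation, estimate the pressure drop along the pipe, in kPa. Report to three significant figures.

Δp ≈ 124 kPa

Re = VD/ν = 0.808·0.03440/1.19×10^-4 = 234 → laminar (Re < 2300)
f = 64/Re = 0.2740
h_f = f(L/D)V²/(2g) = 0.2740·(54.9/0.03440)·0.808²/(2·9.81) = 14.55 m
Δp = ρg·h_f = 870.0·9.81·14.55 = 124.2 kPa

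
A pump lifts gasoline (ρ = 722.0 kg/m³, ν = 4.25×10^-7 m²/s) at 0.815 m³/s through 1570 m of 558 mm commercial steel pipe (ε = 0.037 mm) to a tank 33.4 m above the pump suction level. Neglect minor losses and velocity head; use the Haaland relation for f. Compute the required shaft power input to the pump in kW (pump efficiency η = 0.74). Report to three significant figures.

P_shaft ≈ 405 kW

V = 4Q/(πD²) = 3.333 m/s; Re = 4.38×10^6; ε/D = 6.63×10^-5; f = 0.01160
h_f = f(L/D)V²/2g = 18.48 m
Total head H = z + h_f = 33.4 + 18.48 = 51.88 m
P_hyd = ρgQH = 722.0·9.81·0.815·51.88 = 299.5 kW
P_shaft = P_hyd/η = 299.5/0.74 = 404.7 kW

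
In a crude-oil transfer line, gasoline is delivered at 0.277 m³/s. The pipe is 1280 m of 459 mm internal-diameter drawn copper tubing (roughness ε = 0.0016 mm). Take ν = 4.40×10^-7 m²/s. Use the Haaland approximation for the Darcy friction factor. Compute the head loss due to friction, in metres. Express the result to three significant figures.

h_f ≈ 4.25 m

V = 4Q/(πD²) = 4·0.277/(π·0.459²) = 1.674 m/s
Re = VD/ν = 1.674·0.459/4.40×10^-7 = 1.75×10^6 → turbulent
ε/D = 0.0016/459 = 3.49×10^-6
Haaland: f = 0.01066
h_f = f(L/D)V²/(2g) = 0.01066·(1280/0.459)·1.674²/(2·9.81) = 4.245 m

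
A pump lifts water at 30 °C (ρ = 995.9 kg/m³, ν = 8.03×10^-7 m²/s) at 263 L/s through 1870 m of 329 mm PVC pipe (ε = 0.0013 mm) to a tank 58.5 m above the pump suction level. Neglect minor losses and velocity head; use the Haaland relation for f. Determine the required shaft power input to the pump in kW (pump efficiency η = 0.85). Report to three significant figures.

P_shaft ≈ 271 kW

V = 4Q/(πD²) = 3.094 m/s; Re = 1.27×10^6; ε/D = 3.95×10^-6; f = 0.01122
h_f = f(L/D)V²/2g = 31.10 m
Total head H = z + h_f = 58.5 + 31.10 = 89.60 m
P_hyd = ρgQH = 995.9·9.81·0.263·89.60 = 230.2 kW
P_shaft = P_hyd/η = 230.2/0.85 = 270.8 kW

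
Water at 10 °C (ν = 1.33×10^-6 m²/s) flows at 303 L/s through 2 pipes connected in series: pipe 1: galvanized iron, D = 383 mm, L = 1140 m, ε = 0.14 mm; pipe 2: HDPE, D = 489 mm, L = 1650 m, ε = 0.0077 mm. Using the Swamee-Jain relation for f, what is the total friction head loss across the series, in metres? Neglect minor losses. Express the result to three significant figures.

Pipe 1: V = 2.630 m/s, Re = 7.57×10^5, ε/D = 3.66×10^-4, f = 0.01650, h_1 = f(L/D)V²/2g = 17.32 m
Pipe 2: V = 1.613 m/s, Re = 5.93×10^5, ε/D = 1.57×10^-5, f = 0.01298, h_2 = f(L/D)V²/2g = 5.809 m
Series → Q common, losses add: H = Σh = 23.13 m

H ≈ 23.1 m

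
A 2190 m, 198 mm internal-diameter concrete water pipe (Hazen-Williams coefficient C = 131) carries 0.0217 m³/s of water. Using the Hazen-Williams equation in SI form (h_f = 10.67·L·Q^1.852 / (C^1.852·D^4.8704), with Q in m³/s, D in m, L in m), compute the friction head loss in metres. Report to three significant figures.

h_f ≈ 6.20 m

h_f = 10.67·2190·0.0217^1.852 / (131^1.852·0.198^4.8704) = 6.195 m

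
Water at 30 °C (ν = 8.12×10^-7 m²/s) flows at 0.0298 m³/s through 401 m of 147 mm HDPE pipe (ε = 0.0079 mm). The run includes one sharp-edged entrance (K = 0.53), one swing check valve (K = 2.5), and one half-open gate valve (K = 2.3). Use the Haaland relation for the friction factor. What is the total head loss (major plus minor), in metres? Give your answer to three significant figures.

H_L ≈ 7.13 m

V = 4Q/(πD²) = 1.756 m/s; V²/2g = 0.1571 m
Re = 3.18×10^5, ε/D = 5.37×10^-5 → f = 0.01468 (Haaland)
Major: h_f = f(L/D)·V²/2g = 0.01468·2728·0.1571 = 6.292 m
Minor: ΣK = 5.33; h_m = ΣK·V²/2g = 0.8376 m
Total H_L = 6.292 + 0.8376 = 7.130 m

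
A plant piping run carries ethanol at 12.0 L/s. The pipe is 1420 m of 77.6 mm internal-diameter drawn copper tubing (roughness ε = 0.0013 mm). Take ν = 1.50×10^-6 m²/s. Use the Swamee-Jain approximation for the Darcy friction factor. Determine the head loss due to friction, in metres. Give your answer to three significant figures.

h_f ≈ 102 m

V = 4Q/(πD²) = 4·0.0120/(π·0.0776²) = 2.537 m/s
Re = VD/ν = 2.537·0.0776/1.50×10^-6 = 1.31×10^5 → turbulent
ε/D = 0.0013/77.6 = 1.68×10^-5
Swamee-Jain: f = 0.01701
h_f = f(L/D)V²/(2g) = 0.01701·(1420/0.0776)·2.537²/(2·9.81) = 102.1 m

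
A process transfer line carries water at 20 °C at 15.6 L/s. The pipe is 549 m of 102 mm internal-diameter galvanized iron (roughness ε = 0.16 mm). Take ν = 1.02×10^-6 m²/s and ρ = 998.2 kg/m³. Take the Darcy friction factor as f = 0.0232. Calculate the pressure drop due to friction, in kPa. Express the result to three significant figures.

Δp ≈ 227 kPa

V = 4Q/(πD²) = 4·0.0156/(π·0.102²) = 1.909 m/s
h_f = f(L/D)V²/(2g) = 0.02320·(549/0.102)·1.909²/(2·9.81) = 23.20 m
Δp = ρg·h_f = 998.2·9.81·23.20 = 227.2 kPa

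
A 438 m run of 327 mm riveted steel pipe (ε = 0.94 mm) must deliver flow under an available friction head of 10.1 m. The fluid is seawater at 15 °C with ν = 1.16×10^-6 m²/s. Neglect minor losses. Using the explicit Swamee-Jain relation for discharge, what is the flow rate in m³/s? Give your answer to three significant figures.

Q ≈ 0.200 m³/s

Swamee-Jain (Type II): Q = -0.965·√(gD⁵h_f/L)·ln[ε/(3.7D) + √(3.17ν²L/(gD³h_f))]
√(gD⁵h_f/L) = √(9.81·0.327⁵·10.1/438) = 0.02908
ε/(3.7D) = 7.77×10^-4; √(3.17ν²L/(gD³h_f)) = 2.32×10^-5
Q = -0.965·0.02908·ln(8.001×10^-4) = 0.2001 m³/s
Check: V = 2.38 m/s, Re = 6.72×10^5, f = 0.02615, h_f = 10.1 m ≈ 10.1 m ✓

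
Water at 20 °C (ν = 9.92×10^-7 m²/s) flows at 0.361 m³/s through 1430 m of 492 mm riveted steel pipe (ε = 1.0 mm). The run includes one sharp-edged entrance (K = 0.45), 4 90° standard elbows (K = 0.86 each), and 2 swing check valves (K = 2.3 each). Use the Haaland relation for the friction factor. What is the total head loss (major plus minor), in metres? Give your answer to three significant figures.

H_L ≈ 14.2 m

V = 4Q/(πD²) = 1.899 m/s; V²/2g = 0.1838 m
Re = 9.42×10^5, ε/D = 0.00203 → f = 0.02374 (Haaland)
Major: h_f = f(L/D)·V²/2g = 0.02374·2907·0.1838 = 12.68 m
Minor: ΣK = 8.49; h_m = ΣK·V²/2g = 1.560 m
Total H_L = 12.68 + 1.560 = 14.24 m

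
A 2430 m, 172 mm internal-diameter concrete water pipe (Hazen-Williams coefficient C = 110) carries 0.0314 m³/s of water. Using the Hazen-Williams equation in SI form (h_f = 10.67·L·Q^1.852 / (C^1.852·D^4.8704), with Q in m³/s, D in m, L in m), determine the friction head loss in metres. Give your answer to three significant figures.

h_f ≈ 37.4 m

h_f = 10.67·2430·0.0314^1.852 / (110^1.852·0.172^4.8704) = 37.39 m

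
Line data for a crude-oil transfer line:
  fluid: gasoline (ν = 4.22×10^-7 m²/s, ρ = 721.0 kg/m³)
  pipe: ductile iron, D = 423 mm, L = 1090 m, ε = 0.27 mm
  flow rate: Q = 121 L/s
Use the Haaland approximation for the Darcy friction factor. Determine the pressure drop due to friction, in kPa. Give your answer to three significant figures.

Δp ≈ 12.5 kPa

V = 4Q/(πD²) = 4·0.121/(π·0.423²) = 0.8610 m/s
Re = VD/ν = 0.8610·0.423/4.22×10^-7 = 8.63×10^5 → turbulent
ε/D = 0.27/423 = 6.38×10^-4
Haaland: f = 0.01811
h_f = f(L/D)V²/(2g) = 0.01811·(1090/0.423)·0.8610²/(2·9.81) = 1.764 m
Δp = ρg·h_f = 721.0·9.81·1.764 = 12.47 kPa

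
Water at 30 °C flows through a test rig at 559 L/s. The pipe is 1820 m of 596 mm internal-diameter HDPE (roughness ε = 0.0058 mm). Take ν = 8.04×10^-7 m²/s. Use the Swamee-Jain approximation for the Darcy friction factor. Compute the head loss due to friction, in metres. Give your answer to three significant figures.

V = 4Q/(πD²) = 4·0.559/(π·0.596²) = 2.004 m/s
Re = VD/ν = 2.004·0.596/8.04×10^-7 = 1.49×10^6 → turbulent
ε/D = 0.0058/596 = 9.73×10^-6
Swamee-Jain: f = 0.01118
h_f = f(L/D)V²/(2g) = 0.01118·(1820/0.596)·2.004²/(2·9.81) = 6.983 m

h_f ≈ 6.98 m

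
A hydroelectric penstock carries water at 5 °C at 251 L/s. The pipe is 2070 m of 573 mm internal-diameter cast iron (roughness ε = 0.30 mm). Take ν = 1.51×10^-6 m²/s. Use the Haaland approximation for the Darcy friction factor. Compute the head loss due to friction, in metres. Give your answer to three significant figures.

V = 4Q/(πD²) = 4·0.251/(π·0.573²) = 0.9734 m/s
Re = VD/ν = 0.9734·0.573/1.51×10^-6 = 3.69×10^5 → turbulent
ε/D = 0.30/573 = 5.24×10^-4
Haaland: f = 0.01799
h_f = f(L/D)V²/(2g) = 0.01799·(2070/0.573)·0.9734²/(2·9.81) = 3.138 m

h_f ≈ 3.14 m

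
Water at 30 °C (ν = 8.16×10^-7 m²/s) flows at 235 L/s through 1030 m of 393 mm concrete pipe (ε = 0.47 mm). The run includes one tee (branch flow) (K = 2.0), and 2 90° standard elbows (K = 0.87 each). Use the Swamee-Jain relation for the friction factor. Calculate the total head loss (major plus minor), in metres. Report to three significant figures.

H_L ≈ 11.2 m

V = 4Q/(πD²) = 1.937 m/s; V²/2g = 0.1913 m
Re = 9.33×10^5, ε/D = 0.00120 → f = 0.02089 (Swamee-Jain)
Major: h_f = f(L/D)·V²/2g = 0.02089·2621·0.1913 = 10.48 m
Minor: ΣK = 3.74; h_m = ΣK·V²/2g = 0.7154 m
Total H_L = 10.48 + 0.7154 = 11.19 m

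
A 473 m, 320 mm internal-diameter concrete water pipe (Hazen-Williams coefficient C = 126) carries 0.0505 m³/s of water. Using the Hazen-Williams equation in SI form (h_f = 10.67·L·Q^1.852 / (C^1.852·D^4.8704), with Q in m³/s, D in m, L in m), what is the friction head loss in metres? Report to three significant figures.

h_f = 10.67·473·0.0505^1.852 / (126^1.852·0.320^4.8704) = 0.6634 m

h_f ≈ 0.663 m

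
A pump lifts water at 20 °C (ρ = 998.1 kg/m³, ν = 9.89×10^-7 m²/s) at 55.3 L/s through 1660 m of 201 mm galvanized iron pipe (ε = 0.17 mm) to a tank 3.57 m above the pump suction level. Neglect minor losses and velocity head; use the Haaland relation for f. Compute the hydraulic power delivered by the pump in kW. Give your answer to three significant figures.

V = 4Q/(πD²) = 1.743 m/s; Re = 3.54×10^5; ε/D = 8.46×10^-4; f = 0.01971
h_f = f(L/D)V²/2g = 25.20 m
Total head H = z + h_f = 3.57 + 25.20 = 28.77 m
P_hyd = ρgQH = 998.1·9.81·0.0553·28.77 = 15.58 kW

P_hyd ≈ 15.6 kW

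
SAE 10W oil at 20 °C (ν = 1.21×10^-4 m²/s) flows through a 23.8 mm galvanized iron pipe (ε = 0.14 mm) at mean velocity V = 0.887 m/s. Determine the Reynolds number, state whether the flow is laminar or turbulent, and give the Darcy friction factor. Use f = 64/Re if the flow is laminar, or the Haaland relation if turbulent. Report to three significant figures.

Re = VD/ν = 0.8870·0.0238/1.21×10^-4 = 174
Re < 2300 → laminar → f = 64/Re = 0.3668

Re ≈ 174; laminar; f = 64/Re ≈ 0.367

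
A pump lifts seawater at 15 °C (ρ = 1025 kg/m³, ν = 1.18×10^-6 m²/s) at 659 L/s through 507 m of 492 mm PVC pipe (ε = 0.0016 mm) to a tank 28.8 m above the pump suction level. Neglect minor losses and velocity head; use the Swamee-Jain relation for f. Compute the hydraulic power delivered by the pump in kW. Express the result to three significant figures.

V = 4Q/(πD²) = 3.466 m/s; Re = 1.45×10^6; ε/D = 3.25×10^-6; f = 0.01102
h_f = f(L/D)V²/2g = 6.956 m
Total head H = z + h_f = 28.8 + 6.956 = 35.76 m
P_hyd = ρgQH = 1025·9.81·0.659·35.76 = 236.9 kW

P_hyd ≈ 237 kW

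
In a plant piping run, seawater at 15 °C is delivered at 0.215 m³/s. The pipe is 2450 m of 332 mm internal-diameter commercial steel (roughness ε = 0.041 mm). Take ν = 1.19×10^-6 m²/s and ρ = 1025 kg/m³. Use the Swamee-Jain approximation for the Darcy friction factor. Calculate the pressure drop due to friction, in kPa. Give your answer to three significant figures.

V = 4Q/(πD²) = 4·0.215/(π·0.332²) = 2.484 m/s
Re = VD/ν = 2.484·0.332/1.19×10^-6 = 6.93×10^5 → turbulent
ε/D = 0.041/332 = 1.23×10^-4
Swamee-Jain: f = 0.01427
h_f = f(L/D)V²/(2g) = 0.01427·(2450/0.332)·2.484²/(2·9.81) = 33.10 m
Δp = ρg·h_f = 1025·9.81·33.10 = 332.8 kPa

Δp ≈ 333 kPa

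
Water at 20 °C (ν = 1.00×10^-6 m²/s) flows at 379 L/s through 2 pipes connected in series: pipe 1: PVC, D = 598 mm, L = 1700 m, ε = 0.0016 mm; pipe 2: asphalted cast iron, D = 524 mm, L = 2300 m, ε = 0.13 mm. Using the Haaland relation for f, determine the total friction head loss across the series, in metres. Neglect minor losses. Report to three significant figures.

H ≈ 13.7 m

Pipe 1: V = 1.349 m/s, Re = 8.07×10^5, ε/D = 2.68×10^-6, f = 0.01205, h_1 = f(L/D)V²/2g = 3.180 m
Pipe 2: V = 1.757 m/s, Re = 9.21×10^5, ε/D = 2.48×10^-4, f = 0.01516, h_2 = f(L/D)V²/2g = 10.48 m
Series → Q common, losses add: H = Σh = 13.66 m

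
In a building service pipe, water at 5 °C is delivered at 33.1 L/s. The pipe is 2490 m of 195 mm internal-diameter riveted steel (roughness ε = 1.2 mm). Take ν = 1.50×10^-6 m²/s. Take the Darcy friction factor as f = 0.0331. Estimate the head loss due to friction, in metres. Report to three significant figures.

V = 4Q/(πD²) = 4·0.0331/(π·0.195²) = 1.108 m/s
h_f = f(L/D)V²/(2g) = 0.03310·(2490/0.195)·1.108²/(2·9.81) = 26.46 m

h_f ≈ 26.5 m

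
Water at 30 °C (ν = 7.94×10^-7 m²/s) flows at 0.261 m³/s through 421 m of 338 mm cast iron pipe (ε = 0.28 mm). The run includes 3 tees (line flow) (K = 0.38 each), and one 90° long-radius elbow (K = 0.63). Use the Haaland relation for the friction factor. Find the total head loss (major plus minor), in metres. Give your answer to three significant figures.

V = 4Q/(πD²) = 2.909 m/s; V²/2g = 0.4313 m
Re = 1.24×10^6, ε/D = 8.28×10^-4 → f = 0.01905 (Haaland)
Major: h_f = f(L/D)·V²/2g = 0.01905·1246·0.4313 = 10.23 m
Minor: ΣK = 1.77; h_m = ΣK·V²/2g = 0.7633 m
Total H_L = 10.23 + 0.7633 = 11.00 m

H_L ≈ 11.0 m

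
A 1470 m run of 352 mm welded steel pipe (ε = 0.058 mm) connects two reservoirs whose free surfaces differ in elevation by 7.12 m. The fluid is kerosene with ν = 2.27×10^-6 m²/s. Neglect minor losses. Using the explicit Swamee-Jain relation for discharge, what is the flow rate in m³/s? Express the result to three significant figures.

Swamee-Jain (Type II): Q = -0.965·√(gD⁵h_f/L)·ln[ε/(3.7D) + √(3.17ν²L/(gD³h_f))]
√(gD⁵h_f/L) = √(9.81·0.352⁵·7.12/1470) = 0.01602
ε/(3.7D) = 4.45×10^-5; √(3.17ν²L/(gD³h_f)) = 8.88×10^-5
Q = -0.965·0.01602·ln(1.333×10^-4) = 0.1380 m³/s
Check: V = 1.42 m/s, Re = 2.20×10^5, f = 0.01666, h_f = 7.13 m ≈ 7.12 m ✓

Q ≈ 0.138 m³/s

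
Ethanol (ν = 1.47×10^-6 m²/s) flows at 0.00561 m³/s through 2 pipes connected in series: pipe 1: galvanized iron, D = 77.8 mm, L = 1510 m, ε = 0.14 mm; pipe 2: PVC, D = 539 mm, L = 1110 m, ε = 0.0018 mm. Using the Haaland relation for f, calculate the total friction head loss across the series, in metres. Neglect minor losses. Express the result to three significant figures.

Pipe 1: V = 1.180 m/s, Re = 6.25×10^4, ε/D = 0.00180, f = 0.02528, h_1 = f(L/D)V²/2g = 34.83 m
Pipe 2: V = 0.02459 m/s, Re = 9020, ε/D = 3.34×10^-6, f = 0.03179, h_2 = f(L/D)V²/2g = 0.002017 m
Series → Q common, losses add: H = Σh = 34.83 m

H ≈ 34.8 m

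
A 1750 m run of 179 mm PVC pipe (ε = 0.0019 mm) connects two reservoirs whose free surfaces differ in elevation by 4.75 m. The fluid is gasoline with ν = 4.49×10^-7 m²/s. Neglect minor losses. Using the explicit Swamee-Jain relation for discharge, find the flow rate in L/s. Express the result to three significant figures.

Q ≈ 20.5 L/s

Swamee-Jain (Type II): Q = -0.965·√(gD⁵h_f/L)·ln[ε/(3.7D) + √(3.17ν²L/(gD³h_f))]
√(gD⁵h_f/L) = √(9.81·0.179⁵·4.75/1750) = 0.002212
ε/(3.7D) = 2.87×10^-6; √(3.17ν²L/(gD³h_f)) = 6.47×10^-5
Q = -0.965·0.002212·ln(6.756×10^-5) = 0.02050 m³/s
Check: V = 0.815 m/s, Re = 3.25×10^5, f = 0.01429, h_f = 4.73 m ≈ 4.75 m ✓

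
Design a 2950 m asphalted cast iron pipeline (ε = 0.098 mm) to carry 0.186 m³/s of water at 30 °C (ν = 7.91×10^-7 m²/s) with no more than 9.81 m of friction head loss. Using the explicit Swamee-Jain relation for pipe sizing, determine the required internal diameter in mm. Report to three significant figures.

Swamee-Jain (Type III): D = 0.66·[ε^1.25·(LQ²/(gh_f))^4.75 + ν·Q^9.4·(L/(gh_f))^5.2]^0.04
LQ²/(gh_f) = 1.060; L/(gh_f) = 30.65
Term 1 = ε^1.25·(…)^4.75 = 1.29×10^-5; Term 2 = ν·Q^9.4·(…)^5.2 = 5.77×10^-6
D = 0.66·(1.29×10^-5 + 5.77×10^-6)^0.04 = 0.4270 m = 427 mm
Check: V = 1.30 m/s, Re = 7.01×10^5, f = 0.01540, h_f = 9.15 m ≈ 9.81 m ✓

D ≈ 427 mm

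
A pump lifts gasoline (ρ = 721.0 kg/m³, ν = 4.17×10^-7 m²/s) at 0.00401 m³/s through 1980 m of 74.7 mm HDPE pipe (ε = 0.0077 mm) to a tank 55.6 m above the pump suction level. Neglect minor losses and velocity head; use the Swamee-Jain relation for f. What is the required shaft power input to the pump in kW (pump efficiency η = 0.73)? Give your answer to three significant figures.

V = 4Q/(πD²) = 0.9150 m/s; Re = 1.64×10^5; ε/D = 1.03×10^-4; f = 0.01695
h_f = f(L/D)V²/2g = 19.17 m
Total head H = z + h_f = 55.6 + 19.17 = 74.77 m
P_hyd = ρgQH = 721.0·9.81·0.00401·74.77 = 2.121 kW
P_shaft = P_hyd/η = 2.121/0.73 = 2.905 kW

P_shaft ≈ 2.90 kW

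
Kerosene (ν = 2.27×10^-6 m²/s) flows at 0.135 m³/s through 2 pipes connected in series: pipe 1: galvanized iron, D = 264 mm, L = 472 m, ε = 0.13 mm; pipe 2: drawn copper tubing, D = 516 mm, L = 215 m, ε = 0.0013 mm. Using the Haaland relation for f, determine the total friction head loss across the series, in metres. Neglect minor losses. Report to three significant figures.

H ≈ 10.2 m

Pipe 1: V = 2.466 m/s, Re = 2.87×10^5, ε/D = 4.92×10^-4, f = 0.01808, h_1 = f(L/D)V²/2g = 10.02 m
Pipe 2: V = 0.6456 m/s, Re = 1.47×10^5, ε/D = 2.52×10^-6, f = 0.01649, h_2 = f(L/D)V²/2g = 0.1459 m
Series → Q common, losses add: H = Σh = 10.17 m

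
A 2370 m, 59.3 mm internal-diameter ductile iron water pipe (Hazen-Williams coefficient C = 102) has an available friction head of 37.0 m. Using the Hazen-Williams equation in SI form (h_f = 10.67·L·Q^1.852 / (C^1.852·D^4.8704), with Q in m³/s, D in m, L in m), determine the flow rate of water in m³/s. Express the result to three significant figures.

Q ≈ 0.00178 m³/s

Rearranging: Q = [h_f·C^1.852·D^4.8704 / (10.67·L)]^(1/1.852)
Q = [37.0·102^1.852·0.0593^4.8704 / (10.67·2370)]^0.540 = 0.001784 m³/s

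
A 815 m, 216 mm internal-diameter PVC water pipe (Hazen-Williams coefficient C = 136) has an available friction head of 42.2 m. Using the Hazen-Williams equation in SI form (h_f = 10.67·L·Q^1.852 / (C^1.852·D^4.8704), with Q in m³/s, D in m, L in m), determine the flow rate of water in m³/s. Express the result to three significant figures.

Q ≈ 0.136 m³/s

Rearranging: Q = [h_f·C^1.852·D^4.8704 / (10.67·L)]^(1/1.852)
Q = [42.2·136^1.852·0.216^4.8704 / (10.67·815)]^0.540 = 0.1361 m³/s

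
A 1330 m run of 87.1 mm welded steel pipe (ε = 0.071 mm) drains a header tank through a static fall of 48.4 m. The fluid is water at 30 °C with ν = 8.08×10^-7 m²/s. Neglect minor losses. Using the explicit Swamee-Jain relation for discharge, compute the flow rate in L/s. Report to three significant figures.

Swamee-Jain (Type II): Q = -0.965·√(gD⁵h_f/L)·ln[ε/(3.7D) + √(3.17ν²L/(gD³h_f))]
√(gD⁵h_f/L) = √(9.81·0.0871⁵·48.4/1330) = 0.001338
ε/(3.7D) = 2.20×10^-4; √(3.17ν²L/(gD³h_f)) = 9.37×10^-5
Q = -0.965·0.001338·ln(3.140×10^-4) = 0.01041 m³/s
Check: V = 1.75 m/s, Re = 1.88×10^5, f = 0.02052, h_f = 48.8 m ≈ 48.4 m ✓

Q ≈ 10.4 L/s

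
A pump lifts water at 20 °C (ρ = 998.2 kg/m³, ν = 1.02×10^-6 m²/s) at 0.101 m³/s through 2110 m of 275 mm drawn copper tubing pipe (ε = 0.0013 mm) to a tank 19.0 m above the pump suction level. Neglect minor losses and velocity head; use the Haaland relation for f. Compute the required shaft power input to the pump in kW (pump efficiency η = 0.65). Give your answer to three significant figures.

V = 4Q/(πD²) = 1.700 m/s; Re = 4.58×10^5; ε/D = 4.73×10^-6; f = 0.01332
h_f = f(L/D)V²/2g = 15.06 m
Total head H = z + h_f = 19.0 + 15.06 = 34.06 m
P_hyd = ρgQH = 998.2·9.81·0.101·34.06 = 33.68 kW
P_shaft = P_hyd/η = 33.68/0.65 = 51.82 kW

P_shaft ≈ 51.8 kW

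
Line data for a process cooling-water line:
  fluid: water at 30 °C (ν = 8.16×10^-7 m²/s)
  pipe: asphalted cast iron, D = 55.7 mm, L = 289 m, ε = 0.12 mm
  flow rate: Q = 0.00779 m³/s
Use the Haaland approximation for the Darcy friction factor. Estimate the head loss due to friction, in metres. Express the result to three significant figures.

h_f ≈ 66.6 m

V = 4Q/(πD²) = 4·0.00779/(π·0.0557²) = 3.197 m/s
Re = VD/ν = 3.197·0.0557/8.16×10^-7 = 2.18×10^5 → turbulent
ε/D = 0.12/55.7 = 0.00215
Haaland: f = 0.02463
h_f = f(L/D)V²/(2g) = 0.02463·(289/0.0557)·3.197²/(2·9.81) = 66.56 m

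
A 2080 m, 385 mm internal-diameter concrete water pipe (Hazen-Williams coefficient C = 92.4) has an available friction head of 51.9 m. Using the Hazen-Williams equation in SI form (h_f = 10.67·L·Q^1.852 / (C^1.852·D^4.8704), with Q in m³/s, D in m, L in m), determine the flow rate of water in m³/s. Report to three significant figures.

Q ≈ 0.285 m³/s

Rearranging: Q = [h_f·C^1.852·D^4.8704 / (10.67·L)]^(1/1.852)
Q = [51.9·92.4^1.852·0.385^4.8704 / (10.67·2080)]^0.540 = 0.2850 m³/s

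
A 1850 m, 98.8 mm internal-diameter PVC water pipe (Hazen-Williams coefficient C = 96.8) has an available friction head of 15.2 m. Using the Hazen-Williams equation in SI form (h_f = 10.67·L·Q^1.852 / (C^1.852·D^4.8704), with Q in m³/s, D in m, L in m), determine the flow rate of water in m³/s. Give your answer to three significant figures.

Rearranging: Q = [h_f·C^1.852·D^4.8704 / (10.67·L)]^(1/1.852)
Q = [15.2·96.8^1.852·0.0988^4.8704 / (10.67·1850)]^0.540 = 0.004583 m³/s

Q ≈ 0.00458 m³/s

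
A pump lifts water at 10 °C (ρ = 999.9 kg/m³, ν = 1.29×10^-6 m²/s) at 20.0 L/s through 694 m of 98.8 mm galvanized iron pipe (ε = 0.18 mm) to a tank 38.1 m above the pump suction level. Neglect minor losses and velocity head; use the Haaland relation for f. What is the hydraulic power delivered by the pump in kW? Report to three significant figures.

V = 4Q/(πD²) = 2.609 m/s; Re = 2.00×10^5; ε/D = 0.00182; f = 0.02373
h_f = f(L/D)V²/2g = 57.82 m
Total head H = z + h_f = 38.1 + 57.82 = 95.92 m
P_hyd = ρgQH = 999.9·9.81·0.0200·95.92 = 18.82 kW

P_hyd ≈ 18.8 kW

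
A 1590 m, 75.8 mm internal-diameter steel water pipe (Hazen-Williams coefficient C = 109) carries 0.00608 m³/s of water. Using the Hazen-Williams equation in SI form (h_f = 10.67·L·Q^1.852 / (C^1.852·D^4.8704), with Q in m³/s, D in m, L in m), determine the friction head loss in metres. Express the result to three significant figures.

h_f = 10.67·1590·0.00608^1.852 / (109^1.852·0.0758^4.8704) = 64.34 m

h_f ≈ 64.3 m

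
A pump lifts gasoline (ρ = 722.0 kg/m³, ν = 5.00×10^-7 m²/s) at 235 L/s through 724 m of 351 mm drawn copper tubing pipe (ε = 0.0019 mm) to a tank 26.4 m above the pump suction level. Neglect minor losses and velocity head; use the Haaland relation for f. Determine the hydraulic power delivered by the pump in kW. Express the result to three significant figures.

V = 4Q/(πD²) = 2.429 m/s; Re = 1.70×10^6; ε/D = 5.41×10^-6; f = 0.01075
h_f = f(L/D)V²/2g = 6.666 m
Total head H = z + h_f = 26.4 + 6.666 = 33.07 m
P_hyd = ρgQH = 722.0·9.81·0.235·33.07 = 55.04 kW

P_hyd ≈ 55.0 kW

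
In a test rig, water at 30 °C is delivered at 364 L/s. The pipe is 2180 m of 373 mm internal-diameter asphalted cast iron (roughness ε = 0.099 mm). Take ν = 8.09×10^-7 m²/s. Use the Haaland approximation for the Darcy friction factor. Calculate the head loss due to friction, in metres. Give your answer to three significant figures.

V = 4Q/(πD²) = 4·0.364/(π·0.373²) = 3.331 m/s
Re = VD/ν = 3.331·0.373/8.09×10^-7 = 1.54×10^6 → turbulent
ε/D = 0.099/373 = 2.65×10^-4
Haaland: f = 0.01505
h_f = f(L/D)V²/(2g) = 0.01505·(2180/0.373)·3.331²/(2·9.81) = 49.75 m

h_f ≈ 49.7 m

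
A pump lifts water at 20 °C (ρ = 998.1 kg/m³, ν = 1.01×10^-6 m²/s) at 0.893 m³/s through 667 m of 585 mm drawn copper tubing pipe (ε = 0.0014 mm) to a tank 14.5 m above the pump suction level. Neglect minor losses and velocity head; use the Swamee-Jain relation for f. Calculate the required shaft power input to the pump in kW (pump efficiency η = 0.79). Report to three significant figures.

P_shaft ≈ 235 kW

V = 4Q/(πD²) = 3.322 m/s; Re = 1.92×10^6; ε/D = 2.39×10^-6; f = 0.01052
h_f = f(L/D)V²/2g = 6.747 m
Total head H = z + h_f = 14.5 + 6.747 = 21.25 m
P_hyd = ρgQH = 998.1·9.81·0.893·21.25 = 185.8 kW
P_shaft = P_hyd/η = 185.8/0.79 = 235.2 kW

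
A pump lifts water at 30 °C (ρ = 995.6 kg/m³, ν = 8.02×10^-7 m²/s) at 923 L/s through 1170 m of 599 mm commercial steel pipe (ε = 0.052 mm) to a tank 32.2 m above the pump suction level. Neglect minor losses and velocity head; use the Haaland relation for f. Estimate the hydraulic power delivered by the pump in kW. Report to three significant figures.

V = 4Q/(πD²) = 3.275 m/s; Re = 2.45×10^6; ε/D = 8.68×10^-5; f = 0.01236
h_f = f(L/D)V²/2g = 13.20 m
Total head H = z + h_f = 32.2 + 13.20 = 45.40 m
P_hyd = ρgQH = 995.6·9.81·0.923·45.40 = 409.3 kW

P_hyd ≈ 409 kW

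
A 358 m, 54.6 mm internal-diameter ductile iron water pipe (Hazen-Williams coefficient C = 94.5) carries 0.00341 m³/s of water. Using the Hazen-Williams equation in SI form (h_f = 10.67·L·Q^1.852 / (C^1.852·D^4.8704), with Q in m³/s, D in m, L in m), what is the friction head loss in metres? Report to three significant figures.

h_f ≈ 32.0 m

h_f = 10.67·358·0.00341^1.852 / (94.5^1.852·0.0546^4.8704) = 31.96 m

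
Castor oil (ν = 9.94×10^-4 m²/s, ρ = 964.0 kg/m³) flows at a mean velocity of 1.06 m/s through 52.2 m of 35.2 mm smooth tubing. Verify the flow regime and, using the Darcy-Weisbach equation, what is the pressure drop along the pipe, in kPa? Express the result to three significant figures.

Re = VD/ν = 1.06·0.03520/9.94×10^-4 = 37.5 → laminar (Re < 2300)
f = 64/Re = 1.705
h_f = f(L/D)V²/(2g) = 1.705·(52.2/0.03520)·1.06²/(2·9.81) = 144.8 m
Δp = ρg·h_f = 964.0·9.81·144.8 = 1369 kPa

Δp ≈ 1370 kPa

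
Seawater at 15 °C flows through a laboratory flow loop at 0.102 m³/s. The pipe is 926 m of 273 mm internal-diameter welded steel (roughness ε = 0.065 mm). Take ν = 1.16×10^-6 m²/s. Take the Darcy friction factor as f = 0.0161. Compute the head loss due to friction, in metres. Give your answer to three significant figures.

h_f ≈ 8.45 m

V = 4Q/(πD²) = 4·0.102/(π·0.273²) = 1.743 m/s
h_f = f(L/D)V²/(2g) = 0.01610·(926/0.273)·1.743²/(2·9.81) = 8.452 m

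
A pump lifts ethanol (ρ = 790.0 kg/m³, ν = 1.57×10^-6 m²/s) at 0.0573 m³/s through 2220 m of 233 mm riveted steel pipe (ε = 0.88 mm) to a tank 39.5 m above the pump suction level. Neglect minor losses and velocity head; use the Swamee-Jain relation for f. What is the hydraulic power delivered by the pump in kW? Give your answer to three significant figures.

P_hyd ≈ 28.7 kW

V = 4Q/(πD²) = 1.344 m/s; Re = 1.99×10^5; ε/D = 0.00378; f = 0.02870
h_f = f(L/D)V²/2g = 25.17 m
Total head H = z + h_f = 39.5 + 25.17 = 64.67 m
P_hyd = ρgQH = 790.0·9.81·0.0573·64.67 = 28.72 kW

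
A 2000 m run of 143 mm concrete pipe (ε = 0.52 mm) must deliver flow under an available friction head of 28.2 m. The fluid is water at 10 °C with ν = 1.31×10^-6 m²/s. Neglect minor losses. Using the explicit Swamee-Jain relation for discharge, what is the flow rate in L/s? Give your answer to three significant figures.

Q ≈ 18.9 L/s

Swamee-Jain (Type II): Q = -0.965·√(gD⁵h_f/L)·ln[ε/(3.7D) + √(3.17ν²L/(gD³h_f))]
√(gD⁵h_f/L) = √(9.81·0.143⁵·28.2/2000) = 0.002876
ε/(3.7D) = 9.83×10^-4; √(3.17ν²L/(gD³h_f)) = 1.16×10^-4
Q = -0.965·0.002876·ln(0.001099) = 0.01891 m³/s
Check: V = 1.18 m/s, Re = 1.29×10^5, f = 0.02877, h_f = 28.4 m ≈ 28.2 m ✓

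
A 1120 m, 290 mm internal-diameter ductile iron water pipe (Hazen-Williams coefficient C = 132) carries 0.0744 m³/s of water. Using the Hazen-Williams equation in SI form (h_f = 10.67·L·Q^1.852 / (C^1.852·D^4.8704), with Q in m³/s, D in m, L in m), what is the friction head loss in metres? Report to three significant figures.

h_f ≈ 4.77 m

h_f = 10.67·1120·0.0744^1.852 / (132^1.852·0.290^4.8704) = 4.771 m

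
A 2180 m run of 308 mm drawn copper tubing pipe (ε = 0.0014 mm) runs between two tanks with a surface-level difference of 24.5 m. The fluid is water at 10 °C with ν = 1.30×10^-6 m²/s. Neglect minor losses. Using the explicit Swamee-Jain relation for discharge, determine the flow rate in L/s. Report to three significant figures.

Q ≈ 170 L/s

Swamee-Jain (Type II): Q = -0.965·√(gD⁵h_f/L)·ln[ε/(3.7D) + √(3.17ν²L/(gD³h_f))]
√(gD⁵h_f/L) = √(9.81·0.308⁵·24.5/2180) = 0.01748
ε/(3.7D) = 1.23×10^-6; √(3.17ν²L/(gD³h_f)) = 4.08×10^-5
Q = -0.965·0.01748·ln(4.201×10^-5) = 0.1700 m³/s
Check: V = 2.28 m/s, Re = 5.41×10^5, f = 0.01299, h_f = 24.4 m ≈ 24.5 m ✓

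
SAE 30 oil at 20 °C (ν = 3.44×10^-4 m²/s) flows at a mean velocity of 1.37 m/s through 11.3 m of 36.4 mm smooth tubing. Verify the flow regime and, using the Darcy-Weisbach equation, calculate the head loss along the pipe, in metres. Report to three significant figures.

h_f ≈ 13.1 m

Re = VD/ν = 1.37·0.03640/3.44×10^-4 = 145 → laminar (Re < 2300)
f = 64/Re = 0.4415
h_f = f(L/D)V²/(2g) = 0.4415·(11.3/0.03640)·1.37²/(2·9.81) = 13.11 m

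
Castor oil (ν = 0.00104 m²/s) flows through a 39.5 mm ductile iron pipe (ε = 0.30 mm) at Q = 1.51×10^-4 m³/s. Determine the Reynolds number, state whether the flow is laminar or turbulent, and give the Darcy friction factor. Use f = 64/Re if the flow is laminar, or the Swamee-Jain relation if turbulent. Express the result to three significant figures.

V = 4Q/(πD²) = 0.1232 m/s
Re = VD/ν = 0.1232·0.0395/0.00104 = 4.68
Re < 2300 → laminar → f = 64/Re = 13.67

Re ≈ 4.68; laminar; f = 64/Re ≈ 13.7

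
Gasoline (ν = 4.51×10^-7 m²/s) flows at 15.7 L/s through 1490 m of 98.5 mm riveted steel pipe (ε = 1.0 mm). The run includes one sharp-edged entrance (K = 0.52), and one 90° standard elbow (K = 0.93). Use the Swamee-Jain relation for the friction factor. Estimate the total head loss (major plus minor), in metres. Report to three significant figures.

V = 4Q/(πD²) = 2.060 m/s; V²/2g = 0.2164 m
Re = 4.50×10^5, ε/D = 0.0102 → f = 0.03832 (Swamee-Jain)
Major: h_f = f(L/D)·V²/2g = 0.03832·15127·0.2164 = 125.4 m
Minor: ΣK = 1.45; h_m = ΣK·V²/2g = 0.3137 m
Total H_L = 125.4 + 0.3137 = 125.7 m

H_L ≈ 126 m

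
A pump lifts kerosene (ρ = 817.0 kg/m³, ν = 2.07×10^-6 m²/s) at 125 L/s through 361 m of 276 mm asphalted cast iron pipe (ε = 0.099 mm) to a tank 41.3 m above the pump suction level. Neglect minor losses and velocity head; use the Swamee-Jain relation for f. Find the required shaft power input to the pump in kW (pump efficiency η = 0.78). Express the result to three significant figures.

P_shaft ≈ 59.6 kW

V = 4Q/(πD²) = 2.089 m/s; Re = 2.79×10^5; ε/D = 3.59×10^-4; f = 0.01757
h_f = f(L/D)V²/2g = 5.114 m
Total head H = z + h_f = 41.3 + 5.114 = 46.41 m
P_hyd = ρgQH = 817.0·9.81·0.125·46.41 = 46.50 kW
P_shaft = P_hyd/η = 46.50/0.78 = 59.61 kW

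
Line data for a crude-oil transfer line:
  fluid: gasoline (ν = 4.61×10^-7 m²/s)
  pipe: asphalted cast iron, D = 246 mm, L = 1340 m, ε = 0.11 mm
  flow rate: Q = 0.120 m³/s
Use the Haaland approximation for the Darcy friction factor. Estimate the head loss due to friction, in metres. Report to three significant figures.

V = 4Q/(πD²) = 4·0.120/(π·0.246²) = 2.525 m/s
Re = VD/ν = 2.525·0.246/4.61×10^-7 = 1.35×10^6 → turbulent
ε/D = 0.11/246 = 4.47×10^-4
Haaland: f = 0.01668
h_f = f(L/D)V²/(2g) = 0.01668·(1340/0.246)·2.525²/(2·9.81) = 29.52 m

h_f ≈ 29.5 m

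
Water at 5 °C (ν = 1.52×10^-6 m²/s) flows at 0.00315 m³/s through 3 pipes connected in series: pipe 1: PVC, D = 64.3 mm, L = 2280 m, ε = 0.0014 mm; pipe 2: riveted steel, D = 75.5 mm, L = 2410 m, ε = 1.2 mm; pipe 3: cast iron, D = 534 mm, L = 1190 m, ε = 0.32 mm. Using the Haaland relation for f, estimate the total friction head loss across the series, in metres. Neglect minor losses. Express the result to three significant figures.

Pipe 1: V = 0.9701 m/s, Re = 4.10×10^4, ε/D = 2.18×10^-5, f = 0.02171, h_1 = f(L/D)V²/2g = 36.93 m
Pipe 2: V = 0.7036 m/s, Re = 3.49×10^4, ε/D = 0.0159, f = 0.04592, h_2 = f(L/D)V²/2g = 36.99 m
Pipe 3: V = 0.01406 m/s, Re = 4940, ε/D = 5.99×10^-4, f = 0.03837, h_3 = f(L/D)V²/2g = 8.622×10^-4 m
Series → Q common, losses add: H = Σh = 73.91 m

H ≈ 73.9 m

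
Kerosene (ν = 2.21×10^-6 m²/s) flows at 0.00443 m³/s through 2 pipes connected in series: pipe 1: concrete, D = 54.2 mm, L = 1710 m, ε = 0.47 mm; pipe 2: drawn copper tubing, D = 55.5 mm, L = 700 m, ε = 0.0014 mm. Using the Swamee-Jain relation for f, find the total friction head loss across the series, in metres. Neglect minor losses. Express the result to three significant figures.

Pipe 1: V = 1.920 m/s, Re = 4.71×10^4, ε/D = 0.00867, f = 0.03790, h_1 = f(L/D)V²/2g = 224.7 m
Pipe 2: V = 1.831 m/s, Re = 4.60×10^4, ε/D = 2.52×10^-5, f = 0.02126, h_2 = f(L/D)V²/2g = 45.82 m
Series → Q common, losses add: H = Σh = 270.5 m

H ≈ 270 m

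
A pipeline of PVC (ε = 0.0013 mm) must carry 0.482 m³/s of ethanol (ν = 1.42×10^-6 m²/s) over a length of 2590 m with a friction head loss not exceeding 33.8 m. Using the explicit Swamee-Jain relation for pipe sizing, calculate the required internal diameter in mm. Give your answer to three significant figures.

D ≈ 449 mm

Swamee-Jain (Type III): D = 0.66·[ε^1.25·(LQ²/(gh_f))^4.75 + ν·Q^9.4·(L/(gh_f))^5.2]^0.04
LQ²/(gh_f) = 1.815; L/(gh_f) = 7.811
Term 1 = ε^1.25·(…)^4.75 = 7.44×10^-7; Term 2 = ν·Q^9.4·(…)^5.2 = 6.53×10^-5
D = 0.66·(7.44×10^-7 + 6.53×10^-5)^0.04 = 0.4491 m = 449 mm
Check: V = 3.04 m/s, Re = 9.62×10^5, f = 0.01175, h_f = 32.0 m ≈ 33.8 m ✓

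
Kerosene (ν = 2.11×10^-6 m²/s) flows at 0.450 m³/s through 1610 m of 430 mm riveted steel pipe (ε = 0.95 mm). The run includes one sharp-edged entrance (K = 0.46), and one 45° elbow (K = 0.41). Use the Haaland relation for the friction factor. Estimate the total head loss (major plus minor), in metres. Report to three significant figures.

V = 4Q/(πD²) = 3.099 m/s; V²/2g = 0.4894 m
Re = 6.31×10^5, ε/D = 0.00221 → f = 0.02434 (Haaland)
Major: h_f = f(L/D)·V²/2g = 0.02434·3744·0.4894 = 44.60 m
Minor: ΣK = 0.870; h_m = ΣK·V²/2g = 0.4258 m
Total H_L = 44.60 + 0.4258 = 45.03 m

H_L ≈ 45.0 m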